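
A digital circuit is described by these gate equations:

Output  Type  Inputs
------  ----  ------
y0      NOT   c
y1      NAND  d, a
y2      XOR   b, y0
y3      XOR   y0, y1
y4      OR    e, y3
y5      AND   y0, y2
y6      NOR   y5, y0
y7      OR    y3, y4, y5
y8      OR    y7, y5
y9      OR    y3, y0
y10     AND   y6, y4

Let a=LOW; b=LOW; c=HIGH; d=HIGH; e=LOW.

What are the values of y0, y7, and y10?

y0 = LOW, y7 = HIGH, y10 = HIGH

y0 = NOT c = NOT HIGH = LOW
y1 = d NAND a = HIGH NAND LOW = HIGH
y2 = b XOR y0 = LOW XOR LOW = LOW
y3 = y0 XOR y1 = LOW XOR HIGH = HIGH
y4 = e OR y3 = LOW OR HIGH = HIGH
y5 = y0 AND y2 = LOW AND LOW = LOW
y6 = y5 NOR y0 = LOW NOR LOW = HIGH
y7 = y3 OR y4 OR y5 = HIGH OR HIGH OR LOW = HIGH
y10 = y6 AND y4 = HIGH AND HIGH = HIGH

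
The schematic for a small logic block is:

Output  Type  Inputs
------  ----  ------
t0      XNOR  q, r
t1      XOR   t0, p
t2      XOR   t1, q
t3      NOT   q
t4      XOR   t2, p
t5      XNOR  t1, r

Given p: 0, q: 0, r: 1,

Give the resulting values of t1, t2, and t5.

t1 = 0, t2 = 0, t5 = 0

t0 = q XNOR r = 0 XNOR 1 = 0
t1 = t0 XOR p = 0 XOR 0 = 0
t2 = t1 XOR q = 0 XOR 0 = 0
t5 = t1 XNOR r = 0 XNOR 1 = 0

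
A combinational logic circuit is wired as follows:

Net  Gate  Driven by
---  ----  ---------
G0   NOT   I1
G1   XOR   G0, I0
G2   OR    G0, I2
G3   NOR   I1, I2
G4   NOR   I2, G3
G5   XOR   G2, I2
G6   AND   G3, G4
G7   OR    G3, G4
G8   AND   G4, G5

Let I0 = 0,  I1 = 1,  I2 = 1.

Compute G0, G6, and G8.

G0 = 0, G6 = 0, G8 = 0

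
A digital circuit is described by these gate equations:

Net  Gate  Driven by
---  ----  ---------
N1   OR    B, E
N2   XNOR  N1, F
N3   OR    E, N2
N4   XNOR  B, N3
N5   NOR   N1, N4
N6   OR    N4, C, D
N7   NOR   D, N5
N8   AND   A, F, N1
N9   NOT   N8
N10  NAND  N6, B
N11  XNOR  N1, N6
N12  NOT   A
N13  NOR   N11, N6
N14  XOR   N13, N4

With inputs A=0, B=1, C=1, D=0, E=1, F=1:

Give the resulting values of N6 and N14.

N1 = B OR E = 1 OR 1 = 1
N2 = N1 XNOR F = 1 XNOR 1 = 1
N3 = E OR N2 = 1 OR 1 = 1
N4 = B XNOR N3 = 1 XNOR 1 = 1
N6 = N4 OR C OR D = 1 OR 1 OR 0 = 1
N11 = N1 XNOR N6 = 1 XNOR 1 = 1
N13 = N11 NOR N6 = 1 NOR 1 = 0
N14 = N13 XOR N4 = 0 XOR 1 = 1

N6 = 1  N14 = 1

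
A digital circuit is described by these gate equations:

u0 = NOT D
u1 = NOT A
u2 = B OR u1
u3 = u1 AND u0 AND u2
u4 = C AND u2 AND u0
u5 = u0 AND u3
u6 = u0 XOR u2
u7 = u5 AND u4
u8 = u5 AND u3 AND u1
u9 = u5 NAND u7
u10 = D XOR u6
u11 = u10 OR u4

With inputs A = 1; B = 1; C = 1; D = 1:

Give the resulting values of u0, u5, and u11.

u0 = 0, u5 = 0, u11 = 0

u0 = NOT D = NOT 1 = 0
u1 = NOT A = NOT 1 = 0
u2 = B OR u1 = 1 OR 0 = 1
u3 = u1 AND u0 AND u2 = 0 AND 0 AND 1 = 0
u4 = C AND u2 AND u0 = 1 AND 1 AND 0 = 0
u5 = u0 AND u3 = 0 AND 0 = 0
u6 = u0 XOR u2 = 0 XOR 1 = 1
u10 = D XOR u6 = 1 XOR 1 = 0
u11 = u10 OR u4 = 0 OR 0 = 0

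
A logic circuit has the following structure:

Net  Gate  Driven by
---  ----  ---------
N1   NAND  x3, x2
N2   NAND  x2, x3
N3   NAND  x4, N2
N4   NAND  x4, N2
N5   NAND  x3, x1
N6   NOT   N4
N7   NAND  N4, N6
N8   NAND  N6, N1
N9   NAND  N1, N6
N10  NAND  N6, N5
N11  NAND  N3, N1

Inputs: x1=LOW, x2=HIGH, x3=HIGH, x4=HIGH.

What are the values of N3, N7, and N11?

N3 = HIGH, N7 = HIGH, N11 = HIGH

N1 = x3 NAND x2 = HIGH NAND HIGH = LOW
N2 = x2 NAND x3 = HIGH NAND HIGH = LOW
N3 = x4 NAND N2 = HIGH NAND LOW = HIGH
N4 = x4 NAND N2 = HIGH NAND LOW = HIGH
N6 = NOT N4 = NOT HIGH = LOW
N7 = N4 NAND N6 = HIGH NAND LOW = HIGH
N11 = N3 NAND N1 = HIGH NAND LOW = HIGH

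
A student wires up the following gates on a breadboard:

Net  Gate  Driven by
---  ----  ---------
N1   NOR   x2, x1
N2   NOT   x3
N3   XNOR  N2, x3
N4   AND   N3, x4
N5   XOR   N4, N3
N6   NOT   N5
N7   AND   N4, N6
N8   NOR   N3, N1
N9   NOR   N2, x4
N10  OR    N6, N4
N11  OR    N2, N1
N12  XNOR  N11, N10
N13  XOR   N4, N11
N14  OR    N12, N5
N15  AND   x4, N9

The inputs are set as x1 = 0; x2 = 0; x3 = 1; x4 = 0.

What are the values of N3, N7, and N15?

N2 = NOT x3 = NOT 1 = 0
N3 = N2 XNOR x3 = 0 XNOR 1 = 0
N4 = N3 AND x4 = 0 AND 0 = 0
N5 = N4 XOR N3 = 0 XOR 0 = 0
N6 = NOT N5 = NOT 0 = 1
N7 = N4 AND N6 = 0 AND 1 = 0
N9 = N2 NOR x4 = 0 NOR 0 = 1
N15 = x4 AND N9 = 0 AND 1 = 0

N3 = 0, N7 = 0, N15 = 0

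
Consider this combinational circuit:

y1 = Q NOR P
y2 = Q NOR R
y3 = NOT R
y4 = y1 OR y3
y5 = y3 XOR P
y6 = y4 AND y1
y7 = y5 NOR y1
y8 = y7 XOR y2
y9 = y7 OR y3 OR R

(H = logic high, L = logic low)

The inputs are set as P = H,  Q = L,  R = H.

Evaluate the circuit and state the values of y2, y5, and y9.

y1 = Q NOR P = L NOR H = L
y2 = Q NOR R = L NOR H = L
y3 = NOT R = NOT H = L
y5 = y3 XOR P = L XOR H = H
y7 = y5 NOR y1 = H NOR L = L
y9 = y7 OR y3 OR R = L OR L OR H = H

y2 = L  y5 = H  y9 = H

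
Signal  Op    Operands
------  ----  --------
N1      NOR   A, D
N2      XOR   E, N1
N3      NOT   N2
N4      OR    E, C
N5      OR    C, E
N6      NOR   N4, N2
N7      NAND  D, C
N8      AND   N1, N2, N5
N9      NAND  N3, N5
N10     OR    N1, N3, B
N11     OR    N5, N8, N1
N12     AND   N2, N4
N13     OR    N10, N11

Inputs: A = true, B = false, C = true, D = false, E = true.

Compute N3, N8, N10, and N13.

N3 = false, N8 = false, N10 = false, N13 = true

N1 = A NOR D = true NOR false = false
N2 = E XOR N1 = true XOR false = true
N3 = NOT N2 = NOT true = false
N5 = C OR E = true OR true = true
N8 = N1 AND N2 AND N5 = false AND true AND true = false
N10 = N1 OR N3 OR B = false OR false OR false = false
N11 = N5 OR N8 OR N1 = true OR false OR false = true
N13 = N10 OR N11 = false OR true = true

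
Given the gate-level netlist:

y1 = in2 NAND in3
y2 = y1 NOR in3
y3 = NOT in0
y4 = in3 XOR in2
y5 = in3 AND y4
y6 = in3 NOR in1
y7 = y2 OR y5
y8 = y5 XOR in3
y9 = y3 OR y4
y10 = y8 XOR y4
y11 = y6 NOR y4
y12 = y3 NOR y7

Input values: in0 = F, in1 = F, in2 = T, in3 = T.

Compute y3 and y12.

y3 = T, y12 = F

y1 = in2 NAND in3 = T NAND T = F
y2 = y1 NOR in3 = F NOR T = F
y3 = NOT in0 = NOT F = T
y4 = in3 XOR in2 = T XOR T = F
y5 = in3 AND y4 = T AND F = F
y7 = y2 OR y5 = F OR F = F
y12 = y3 NOR y7 = T NOR F = F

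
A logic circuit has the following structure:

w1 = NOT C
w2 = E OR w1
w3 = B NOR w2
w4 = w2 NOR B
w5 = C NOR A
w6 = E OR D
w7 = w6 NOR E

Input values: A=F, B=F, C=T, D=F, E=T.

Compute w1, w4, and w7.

w1 = NOT C = NOT T = F
w2 = E OR w1 = T OR F = T
w4 = w2 NOR B = T NOR F = F
w6 = E OR D = T OR F = T
w7 = w6 NOR E = T NOR T = F

w1 = F, w4 = F, w7 = F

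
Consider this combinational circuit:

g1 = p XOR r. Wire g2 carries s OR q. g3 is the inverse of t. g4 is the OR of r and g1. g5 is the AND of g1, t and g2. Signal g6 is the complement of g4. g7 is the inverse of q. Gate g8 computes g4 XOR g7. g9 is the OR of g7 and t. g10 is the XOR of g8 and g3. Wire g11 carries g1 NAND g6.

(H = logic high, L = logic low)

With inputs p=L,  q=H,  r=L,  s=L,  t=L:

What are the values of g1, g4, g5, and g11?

g1 = p XOR r = L XOR L = L
g2 = s OR q = L OR H = H
g4 = r OR g1 = L OR L = L
g5 = g1 AND t AND g2 = L AND L AND H = L
g6 = NOT g4 = NOT L = H
g11 = g1 NAND g6 = L NAND H = H

g1 = L, g4 = L, g5 = L, g11 = H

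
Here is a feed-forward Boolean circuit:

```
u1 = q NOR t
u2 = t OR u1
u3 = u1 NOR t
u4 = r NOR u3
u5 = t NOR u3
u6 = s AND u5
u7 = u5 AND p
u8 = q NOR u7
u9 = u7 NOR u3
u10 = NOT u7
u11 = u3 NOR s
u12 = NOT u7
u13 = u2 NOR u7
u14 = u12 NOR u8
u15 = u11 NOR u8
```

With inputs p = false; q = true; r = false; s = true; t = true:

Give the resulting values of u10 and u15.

u10 = true, u15 = true

u1 = q NOR t = true NOR true = false
u3 = u1 NOR t = false NOR true = false
u5 = t NOR u3 = true NOR false = false
u7 = u5 AND p = false AND false = false
u8 = q NOR u7 = true NOR false = false
u10 = NOT u7 = NOT false = true
u11 = u3 NOR s = false NOR true = false
u15 = u11 NOR u8 = false NOR false = true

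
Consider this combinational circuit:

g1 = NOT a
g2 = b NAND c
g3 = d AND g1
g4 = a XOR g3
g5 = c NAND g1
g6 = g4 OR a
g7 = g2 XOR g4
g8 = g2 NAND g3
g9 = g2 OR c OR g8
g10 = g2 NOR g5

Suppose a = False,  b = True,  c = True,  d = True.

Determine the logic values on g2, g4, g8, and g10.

g1 = NOT a = NOT False = True
g2 = b NAND c = True NAND True = False
g3 = d AND g1 = True AND True = True
g4 = a XOR g3 = False XOR True = True
g5 = c NAND g1 = True NAND True = False
g8 = g2 NAND g3 = False NAND True = True
g10 = g2 NOR g5 = False NOR False = True

g2 = False; g4 = True; g8 = True; g10 = True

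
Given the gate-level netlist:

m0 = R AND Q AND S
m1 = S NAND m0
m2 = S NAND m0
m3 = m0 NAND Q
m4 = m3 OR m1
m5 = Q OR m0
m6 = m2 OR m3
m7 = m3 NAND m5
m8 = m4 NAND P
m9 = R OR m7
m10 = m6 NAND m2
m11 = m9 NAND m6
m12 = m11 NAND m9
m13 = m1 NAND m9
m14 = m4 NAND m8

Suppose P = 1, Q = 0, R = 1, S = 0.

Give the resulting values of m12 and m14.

m0 = R AND Q AND S = 1 AND 0 AND 0 = 0
m1 = S NAND m0 = 0 NAND 0 = 1
m2 = S NAND m0 = 0 NAND 0 = 1
m3 = m0 NAND Q = 0 NAND 0 = 1
m4 = m3 OR m1 = 1 OR 1 = 1
m5 = Q OR m0 = 0 OR 0 = 0
m6 = m2 OR m3 = 1 OR 1 = 1
m7 = m3 NAND m5 = 1 NAND 0 = 1
m8 = m4 NAND P = 1 NAND 1 = 0
m9 = R OR m7 = 1 OR 1 = 1
m11 = m9 NAND m6 = 1 NAND 1 = 0
m12 = m11 NAND m9 = 0 NAND 1 = 1
m14 = m4 NAND m8 = 1 NAND 0 = 1

m12 = 1; m14 = 1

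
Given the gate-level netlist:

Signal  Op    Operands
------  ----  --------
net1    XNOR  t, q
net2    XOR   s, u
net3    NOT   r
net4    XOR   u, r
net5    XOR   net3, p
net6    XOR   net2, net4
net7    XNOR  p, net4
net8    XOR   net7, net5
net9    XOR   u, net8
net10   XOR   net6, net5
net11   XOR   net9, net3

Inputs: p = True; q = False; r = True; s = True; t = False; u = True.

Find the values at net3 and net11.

net3 = NOT r = NOT True = False
net4 = u XOR r = True XOR True = False
net5 = net3 XOR p = False XOR True = True
net7 = p XNOR net4 = True XNOR False = False
net8 = net7 XOR net5 = False XOR True = True
net9 = u XOR net8 = True XOR True = False
net11 = net9 XOR net3 = False XOR False = False

net3 = False  net11 = False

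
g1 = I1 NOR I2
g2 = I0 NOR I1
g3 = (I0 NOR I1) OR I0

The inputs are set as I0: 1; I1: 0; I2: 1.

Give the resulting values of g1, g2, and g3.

g1 = 0  g2 = 0  g3 = 1

g1 = 0 NOR 1 = 0
g2 = 1 NOR 0 = 0
g3 = (1 NOR 0) OR 1 = 1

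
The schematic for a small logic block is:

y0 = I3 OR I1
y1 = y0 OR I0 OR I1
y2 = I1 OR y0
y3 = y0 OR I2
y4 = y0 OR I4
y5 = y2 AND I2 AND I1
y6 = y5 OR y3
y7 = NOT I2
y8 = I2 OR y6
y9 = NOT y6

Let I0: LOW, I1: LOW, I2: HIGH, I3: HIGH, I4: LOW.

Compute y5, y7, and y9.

y0 = I3 OR I1 = HIGH OR LOW = HIGH
y2 = I1 OR y0 = LOW OR HIGH = HIGH
y3 = y0 OR I2 = HIGH OR HIGH = HIGH
y5 = y2 AND I2 AND I1 = HIGH AND HIGH AND LOW = LOW
y6 = y5 OR y3 = LOW OR HIGH = HIGH
y7 = NOT I2 = NOT HIGH = LOW
y9 = NOT y6 = NOT HIGH = LOW

y5 = LOW, y7 = LOW, y9 = LOW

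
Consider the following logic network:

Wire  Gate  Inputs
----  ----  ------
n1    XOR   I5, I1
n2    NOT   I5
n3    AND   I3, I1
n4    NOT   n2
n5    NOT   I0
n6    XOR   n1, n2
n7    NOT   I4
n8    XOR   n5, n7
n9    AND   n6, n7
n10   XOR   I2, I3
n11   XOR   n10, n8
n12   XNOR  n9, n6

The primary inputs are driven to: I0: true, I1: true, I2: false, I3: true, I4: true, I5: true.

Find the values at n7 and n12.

n1 = I5 XOR I1 = true XOR true = false
n2 = NOT I5 = NOT true = false
n6 = n1 XOR n2 = false XOR false = false
n7 = NOT I4 = NOT true = false
n9 = n6 AND n7 = false AND false = false
n12 = n9 XNOR n6 = false XNOR false = true

n7 = false, n12 = true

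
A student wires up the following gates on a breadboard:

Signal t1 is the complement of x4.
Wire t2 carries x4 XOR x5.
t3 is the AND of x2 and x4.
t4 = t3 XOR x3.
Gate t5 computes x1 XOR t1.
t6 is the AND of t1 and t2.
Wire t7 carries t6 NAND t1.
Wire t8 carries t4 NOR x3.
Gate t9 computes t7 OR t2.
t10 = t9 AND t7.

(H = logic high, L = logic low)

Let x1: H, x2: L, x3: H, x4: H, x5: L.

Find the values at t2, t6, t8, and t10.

t2 = H, t6 = L, t8 = L, t10 = H

t1 = NOT x4 = NOT H = L
t2 = x4 XOR x5 = H XOR L = H
t3 = x2 AND x4 = L AND H = L
t4 = t3 XOR x3 = L XOR H = H
t6 = t1 AND t2 = L AND H = L
t7 = t6 NAND t1 = L NAND L = H
t8 = t4 NOR x3 = H NOR H = L
t9 = t7 OR t2 = H OR H = H
t10 = t9 AND t7 = H AND H = H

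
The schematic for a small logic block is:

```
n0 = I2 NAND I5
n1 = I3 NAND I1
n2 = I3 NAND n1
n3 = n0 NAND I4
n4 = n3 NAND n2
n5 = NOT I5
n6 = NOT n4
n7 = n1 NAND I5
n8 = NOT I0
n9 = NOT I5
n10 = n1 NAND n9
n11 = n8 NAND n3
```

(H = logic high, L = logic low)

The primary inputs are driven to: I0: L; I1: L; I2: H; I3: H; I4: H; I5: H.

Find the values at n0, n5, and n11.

n0 = L; n5 = L; n11 = L

n0 = I2 NAND I5 = H NAND H = L
n3 = n0 NAND I4 = L NAND H = H
n5 = NOT I5 = NOT H = L
n8 = NOT I0 = NOT L = H
n11 = n8 NAND n3 = H NAND H = L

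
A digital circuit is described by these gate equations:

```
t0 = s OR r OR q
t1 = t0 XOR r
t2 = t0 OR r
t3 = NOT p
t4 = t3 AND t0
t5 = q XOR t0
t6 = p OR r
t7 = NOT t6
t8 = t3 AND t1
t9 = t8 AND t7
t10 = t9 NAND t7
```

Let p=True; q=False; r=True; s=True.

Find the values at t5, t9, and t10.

t5 = True  t9 = False  t10 = True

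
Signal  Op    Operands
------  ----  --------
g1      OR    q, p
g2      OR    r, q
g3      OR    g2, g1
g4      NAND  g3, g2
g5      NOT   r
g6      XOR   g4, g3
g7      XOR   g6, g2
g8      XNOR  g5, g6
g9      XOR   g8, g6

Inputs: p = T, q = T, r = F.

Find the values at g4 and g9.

g4 = F, g9 = F

g1 = q OR p = T OR T = T
g2 = r OR q = F OR T = T
g3 = g2 OR g1 = T OR T = T
g4 = g3 NAND g2 = T NAND T = F
g5 = NOT r = NOT F = T
g6 = g4 XOR g3 = F XOR T = T
g8 = g5 XNOR g6 = T XNOR T = T
g9 = g8 XOR g6 = T XOR T = F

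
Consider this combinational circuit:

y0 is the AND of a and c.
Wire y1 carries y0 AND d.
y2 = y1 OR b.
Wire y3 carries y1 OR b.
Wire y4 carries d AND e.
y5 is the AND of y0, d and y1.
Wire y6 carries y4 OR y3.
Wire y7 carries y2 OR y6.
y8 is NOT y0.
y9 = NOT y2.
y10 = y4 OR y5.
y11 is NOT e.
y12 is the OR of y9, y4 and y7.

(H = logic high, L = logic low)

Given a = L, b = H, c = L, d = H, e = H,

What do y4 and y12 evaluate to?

y4 = H, y12 = H

y0 = a AND c = L AND L = L
y1 = y0 AND d = L AND H = L
y2 = y1 OR b = L OR H = H
y3 = y1 OR b = L OR H = H
y4 = d AND e = H AND H = H
y6 = y4 OR y3 = H OR H = H
y7 = y2 OR y6 = H OR H = H
y9 = NOT y2 = NOT H = L
y12 = y9 OR y4 OR y7 = L OR H OR H = H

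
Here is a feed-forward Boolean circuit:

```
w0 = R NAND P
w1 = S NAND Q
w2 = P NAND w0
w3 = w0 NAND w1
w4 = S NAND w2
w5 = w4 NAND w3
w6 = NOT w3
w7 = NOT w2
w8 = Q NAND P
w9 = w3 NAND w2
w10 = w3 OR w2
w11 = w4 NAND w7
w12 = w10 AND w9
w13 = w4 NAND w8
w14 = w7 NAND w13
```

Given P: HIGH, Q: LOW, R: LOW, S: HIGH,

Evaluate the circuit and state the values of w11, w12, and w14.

w0 = R NAND P = LOW NAND HIGH = HIGH
w1 = S NAND Q = HIGH NAND LOW = HIGH
w2 = P NAND w0 = HIGH NAND HIGH = LOW
w3 = w0 NAND w1 = HIGH NAND HIGH = LOW
w4 = S NAND w2 = HIGH NAND LOW = HIGH
w7 = NOT w2 = NOT LOW = HIGH
w8 = Q NAND P = LOW NAND HIGH = HIGH
w9 = w3 NAND w2 = LOW NAND LOW = HIGH
w10 = w3 OR w2 = LOW OR LOW = LOW
w11 = w4 NAND w7 = HIGH NAND HIGH = LOW
w12 = w10 AND w9 = LOW AND HIGH = LOW
w13 = w4 NAND w8 = HIGH NAND HIGH = LOW
w14 = w7 NAND w13 = HIGH NAND LOW = HIGH

w11 = LOW  w12 = LOW  w14 = HIGH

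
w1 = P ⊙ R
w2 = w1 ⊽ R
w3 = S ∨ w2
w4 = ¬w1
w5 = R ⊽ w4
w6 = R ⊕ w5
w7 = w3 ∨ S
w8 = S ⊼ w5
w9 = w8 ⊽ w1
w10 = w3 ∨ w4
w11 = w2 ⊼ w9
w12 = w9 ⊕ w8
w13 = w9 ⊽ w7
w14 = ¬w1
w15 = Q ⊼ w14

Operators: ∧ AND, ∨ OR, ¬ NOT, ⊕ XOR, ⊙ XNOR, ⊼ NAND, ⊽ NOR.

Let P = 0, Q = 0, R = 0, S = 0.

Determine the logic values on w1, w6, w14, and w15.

w1 = 1, w6 = 1, w14 = 0, w15 = 1

w1 = P XNOR R = 0 XNOR 0 = 1
w4 = NOT w1 = NOT 1 = 0
w5 = R NOR w4 = 0 NOR 0 = 1
w6 = R XOR w5 = 0 XOR 1 = 1
w14 = NOT w1 = NOT 1 = 0
w15 = Q NAND w14 = 0 NAND 0 = 1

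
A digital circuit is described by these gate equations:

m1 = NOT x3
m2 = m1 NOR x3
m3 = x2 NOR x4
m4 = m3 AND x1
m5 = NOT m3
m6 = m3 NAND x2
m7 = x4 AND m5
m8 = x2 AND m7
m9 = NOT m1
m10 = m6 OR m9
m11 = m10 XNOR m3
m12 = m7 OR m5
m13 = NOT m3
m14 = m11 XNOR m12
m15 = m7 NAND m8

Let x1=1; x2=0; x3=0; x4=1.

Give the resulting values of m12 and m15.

m12 = 1, m15 = 1

m3 = x2 NOR x4 = 0 NOR 1 = 0
m5 = NOT m3 = NOT 0 = 1
m7 = x4 AND m5 = 1 AND 1 = 1
m8 = x2 AND m7 = 0 AND 1 = 0
m12 = m7 OR m5 = 1 OR 1 = 1
m15 = m7 NAND m8 = 1 NAND 0 = 1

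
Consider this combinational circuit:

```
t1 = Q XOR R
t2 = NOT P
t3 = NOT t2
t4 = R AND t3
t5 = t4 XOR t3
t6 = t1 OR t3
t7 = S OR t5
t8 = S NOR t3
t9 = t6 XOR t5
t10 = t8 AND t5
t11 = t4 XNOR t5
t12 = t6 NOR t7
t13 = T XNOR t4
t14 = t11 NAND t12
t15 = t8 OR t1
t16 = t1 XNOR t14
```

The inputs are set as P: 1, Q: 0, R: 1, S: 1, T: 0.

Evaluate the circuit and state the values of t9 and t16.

t9 = 1  t16 = 1

t1 = Q XOR R = 0 XOR 1 = 1
t2 = NOT P = NOT 1 = 0
t3 = NOT t2 = NOT 0 = 1
t4 = R AND t3 = 1 AND 1 = 1
t5 = t4 XOR t3 = 1 XOR 1 = 0
t6 = t1 OR t3 = 1 OR 1 = 1
t7 = S OR t5 = 1 OR 0 = 1
t9 = t6 XOR t5 = 1 XOR 0 = 1
t11 = t4 XNOR t5 = 1 XNOR 0 = 0
t12 = t6 NOR t7 = 1 NOR 1 = 0
t14 = t11 NAND t12 = 0 NAND 0 = 1
t16 = t1 XNOR t14 = 1 XNOR 1 = 1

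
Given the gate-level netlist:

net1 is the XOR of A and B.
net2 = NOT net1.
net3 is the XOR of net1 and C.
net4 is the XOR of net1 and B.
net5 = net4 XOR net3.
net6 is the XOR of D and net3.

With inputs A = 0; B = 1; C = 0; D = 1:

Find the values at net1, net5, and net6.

net1 = 1; net5 = 1; net6 = 0

net1 = A XOR B = 0 XOR 1 = 1
net3 = net1 XOR C = 1 XOR 0 = 1
net4 = net1 XOR B = 1 XOR 1 = 0
net5 = net4 XOR net3 = 0 XOR 1 = 1
net6 = D XOR net3 = 1 XOR 1 = 0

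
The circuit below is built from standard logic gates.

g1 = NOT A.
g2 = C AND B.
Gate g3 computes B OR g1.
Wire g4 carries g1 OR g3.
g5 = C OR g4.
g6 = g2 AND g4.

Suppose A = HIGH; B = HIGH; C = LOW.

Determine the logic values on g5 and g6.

g1 = NOT A = NOT HIGH = LOW
g2 = C AND B = LOW AND HIGH = LOW
g3 = B OR g1 = HIGH OR LOW = HIGH
g4 = g1 OR g3 = LOW OR HIGH = HIGH
g5 = C OR g4 = LOW OR HIGH = HIGH
g6 = g2 AND g4 = LOW AND HIGH = LOW

g5 = HIGH, g6 = LOW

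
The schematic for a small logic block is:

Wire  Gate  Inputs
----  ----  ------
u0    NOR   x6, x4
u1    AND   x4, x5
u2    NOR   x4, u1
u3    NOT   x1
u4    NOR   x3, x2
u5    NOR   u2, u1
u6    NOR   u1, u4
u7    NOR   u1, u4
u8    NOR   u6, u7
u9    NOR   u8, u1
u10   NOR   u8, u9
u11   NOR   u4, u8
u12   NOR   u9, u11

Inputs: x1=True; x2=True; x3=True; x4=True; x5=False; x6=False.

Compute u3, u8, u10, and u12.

u3 = False, u8 = False, u10 = False, u12 = False

u1 = x4 AND x5 = True AND False = False
u3 = NOT x1 = NOT True = False
u4 = x3 NOR x2 = True NOR True = False
u6 = u1 NOR u4 = False NOR False = True
u7 = u1 NOR u4 = False NOR False = True
u8 = u6 NOR u7 = True NOR True = False
u9 = u8 NOR u1 = False NOR False = True
u10 = u8 NOR u9 = False NOR True = False
u11 = u4 NOR u8 = False NOR False = True
u12 = u9 NOR u11 = True NOR True = False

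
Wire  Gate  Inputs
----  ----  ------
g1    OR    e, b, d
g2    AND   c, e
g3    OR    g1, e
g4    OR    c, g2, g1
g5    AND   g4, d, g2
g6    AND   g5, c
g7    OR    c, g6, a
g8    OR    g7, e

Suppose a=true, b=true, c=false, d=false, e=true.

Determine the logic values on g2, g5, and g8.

g1 = e OR b OR d = true OR true OR false = true
g2 = c AND e = false AND true = false
g4 = c OR g2 OR g1 = false OR false OR true = true
g5 = g4 AND d AND g2 = true AND false AND false = false
g6 = g5 AND c = false AND false = false
g7 = c OR g6 OR a = false OR false OR true = true
g8 = g7 OR e = true OR true = true

g2 = false, g5 = false, g8 = true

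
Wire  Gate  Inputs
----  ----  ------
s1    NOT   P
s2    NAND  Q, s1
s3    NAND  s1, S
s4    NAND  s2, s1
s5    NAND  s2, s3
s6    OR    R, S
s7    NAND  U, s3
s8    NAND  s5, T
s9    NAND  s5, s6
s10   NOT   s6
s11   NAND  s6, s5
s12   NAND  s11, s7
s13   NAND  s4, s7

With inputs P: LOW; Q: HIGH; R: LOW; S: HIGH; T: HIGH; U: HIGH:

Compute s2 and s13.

s2 = LOW; s13 = LOW

s1 = NOT P = NOT LOW = HIGH
s2 = Q NAND s1 = HIGH NAND HIGH = LOW
s3 = s1 NAND S = HIGH NAND HIGH = LOW
s4 = s2 NAND s1 = LOW NAND HIGH = HIGH
s7 = U NAND s3 = HIGH NAND LOW = HIGH
s13 = s4 NAND s7 = HIGH NAND HIGH = LOW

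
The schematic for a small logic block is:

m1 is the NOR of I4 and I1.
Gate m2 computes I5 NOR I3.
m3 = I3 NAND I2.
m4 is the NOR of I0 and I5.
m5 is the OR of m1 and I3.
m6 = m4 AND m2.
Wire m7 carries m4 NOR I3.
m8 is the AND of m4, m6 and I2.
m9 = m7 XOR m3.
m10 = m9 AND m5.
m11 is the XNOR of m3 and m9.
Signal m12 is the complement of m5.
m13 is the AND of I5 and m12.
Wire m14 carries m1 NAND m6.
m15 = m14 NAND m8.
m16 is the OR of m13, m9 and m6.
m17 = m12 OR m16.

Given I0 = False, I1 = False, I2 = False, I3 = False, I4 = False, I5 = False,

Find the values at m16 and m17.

m16 = True  m17 = True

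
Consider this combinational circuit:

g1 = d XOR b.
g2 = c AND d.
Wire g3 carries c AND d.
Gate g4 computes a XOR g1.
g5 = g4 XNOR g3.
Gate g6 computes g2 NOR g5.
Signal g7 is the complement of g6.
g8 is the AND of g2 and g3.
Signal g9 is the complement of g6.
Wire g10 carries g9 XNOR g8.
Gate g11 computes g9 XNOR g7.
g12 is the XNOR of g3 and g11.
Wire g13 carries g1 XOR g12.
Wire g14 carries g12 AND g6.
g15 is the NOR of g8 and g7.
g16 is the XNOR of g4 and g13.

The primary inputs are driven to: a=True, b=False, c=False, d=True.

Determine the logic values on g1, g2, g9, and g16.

g1 = True  g2 = False  g9 = True  g16 = False

g1 = d XOR b = True XOR False = True
g2 = c AND d = False AND True = False
g3 = c AND d = False AND True = False
g4 = a XOR g1 = True XOR True = False
g5 = g4 XNOR g3 = False XNOR False = True
g6 = g2 NOR g5 = False NOR True = False
g7 = NOT g6 = NOT False = True
g9 = NOT g6 = NOT False = True
g11 = g9 XNOR g7 = True XNOR True = True
g12 = g3 XNOR g11 = False XNOR True = False
g13 = g1 XOR g12 = True XOR False = True
g16 = g4 XNOR g13 = False XNOR True = False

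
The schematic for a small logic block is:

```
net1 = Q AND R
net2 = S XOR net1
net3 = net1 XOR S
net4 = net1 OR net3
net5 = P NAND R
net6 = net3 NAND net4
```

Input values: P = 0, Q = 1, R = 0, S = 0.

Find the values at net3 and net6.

net3 = 0, net6 = 1

net1 = Q AND R = 1 AND 0 = 0
net3 = net1 XOR S = 0 XOR 0 = 0
net4 = net1 OR net3 = 0 OR 0 = 0
net6 = net3 NAND net4 = 0 NAND 0 = 1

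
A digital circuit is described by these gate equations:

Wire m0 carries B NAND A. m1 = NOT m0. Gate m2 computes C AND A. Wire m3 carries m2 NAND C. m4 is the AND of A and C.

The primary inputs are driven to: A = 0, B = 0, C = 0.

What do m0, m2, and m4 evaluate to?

m0 = B NAND A = 0 NAND 0 = 1
m2 = C AND A = 0 AND 0 = 0
m4 = A AND C = 0 AND 0 = 0

m0 = 1, m2 = 0, m4 = 0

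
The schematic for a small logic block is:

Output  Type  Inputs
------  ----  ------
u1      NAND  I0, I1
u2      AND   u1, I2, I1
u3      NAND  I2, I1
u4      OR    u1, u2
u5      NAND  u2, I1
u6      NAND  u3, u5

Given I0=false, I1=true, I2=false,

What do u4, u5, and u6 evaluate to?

u4 = true, u5 = true, u6 = false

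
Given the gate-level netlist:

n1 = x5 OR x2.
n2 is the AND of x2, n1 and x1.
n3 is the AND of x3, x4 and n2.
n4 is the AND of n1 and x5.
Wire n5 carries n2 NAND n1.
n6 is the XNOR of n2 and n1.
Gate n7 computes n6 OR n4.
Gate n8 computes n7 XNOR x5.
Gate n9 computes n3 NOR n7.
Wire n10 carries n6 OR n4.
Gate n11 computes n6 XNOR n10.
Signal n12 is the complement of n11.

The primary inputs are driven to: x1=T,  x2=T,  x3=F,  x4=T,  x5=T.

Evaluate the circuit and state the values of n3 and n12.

n3 = F  n12 = F

n1 = x5 OR x2 = T OR T = T
n2 = x2 AND n1 AND x1 = T AND T AND T = T
n3 = x3 AND x4 AND n2 = F AND T AND T = F
n4 = n1 AND x5 = T AND T = T
n6 = n2 XNOR n1 = T XNOR T = T
n10 = n6 OR n4 = T OR T = T
n11 = n6 XNOR n10 = T XNOR T = T
n12 = NOT n11 = NOT T = F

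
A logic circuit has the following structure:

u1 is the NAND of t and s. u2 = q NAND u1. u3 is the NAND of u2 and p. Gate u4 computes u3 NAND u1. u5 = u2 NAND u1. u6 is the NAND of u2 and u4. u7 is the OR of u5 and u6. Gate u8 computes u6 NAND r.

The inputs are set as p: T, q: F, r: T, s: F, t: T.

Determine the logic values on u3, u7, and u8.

u3 = F; u7 = F; u8 = T

u1 = t NAND s = T NAND F = T
u2 = q NAND u1 = F NAND T = T
u3 = u2 NAND p = T NAND T = F
u4 = u3 NAND u1 = F NAND T = T
u5 = u2 NAND u1 = T NAND T = F
u6 = u2 NAND u4 = T NAND T = F
u7 = u5 OR u6 = F OR F = F
u8 = u6 NAND r = F NAND T = T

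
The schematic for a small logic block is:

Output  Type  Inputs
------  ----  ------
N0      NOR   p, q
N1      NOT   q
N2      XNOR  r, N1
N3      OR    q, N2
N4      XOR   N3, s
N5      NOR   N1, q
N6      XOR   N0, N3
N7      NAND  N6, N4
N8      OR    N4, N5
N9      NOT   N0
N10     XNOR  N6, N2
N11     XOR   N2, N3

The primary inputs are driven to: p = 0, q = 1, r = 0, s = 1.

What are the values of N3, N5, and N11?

N1 = NOT q = NOT 1 = 0
N2 = r XNOR N1 = 0 XNOR 0 = 1
N3 = q OR N2 = 1 OR 1 = 1
N5 = N1 NOR q = 0 NOR 1 = 0
N11 = N2 XOR N3 = 1 XOR 1 = 0

N3 = 1, N5 = 0, N11 = 0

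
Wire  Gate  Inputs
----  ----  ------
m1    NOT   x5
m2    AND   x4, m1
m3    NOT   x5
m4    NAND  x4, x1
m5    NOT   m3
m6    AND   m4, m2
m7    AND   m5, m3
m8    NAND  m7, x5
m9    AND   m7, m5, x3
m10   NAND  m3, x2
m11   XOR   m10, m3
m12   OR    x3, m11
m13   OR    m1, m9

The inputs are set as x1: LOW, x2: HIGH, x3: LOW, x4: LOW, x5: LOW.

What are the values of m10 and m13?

m10 = LOW, m13 = HIGH

m1 = NOT x5 = NOT LOW = HIGH
m3 = NOT x5 = NOT LOW = HIGH
m5 = NOT m3 = NOT HIGH = LOW
m7 = m5 AND m3 = LOW AND HIGH = LOW
m9 = m7 AND m5 AND x3 = LOW AND LOW AND LOW = LOW
m10 = m3 NAND x2 = HIGH NAND HIGH = LOW
m13 = m1 OR m9 = HIGH OR LOW = HIGH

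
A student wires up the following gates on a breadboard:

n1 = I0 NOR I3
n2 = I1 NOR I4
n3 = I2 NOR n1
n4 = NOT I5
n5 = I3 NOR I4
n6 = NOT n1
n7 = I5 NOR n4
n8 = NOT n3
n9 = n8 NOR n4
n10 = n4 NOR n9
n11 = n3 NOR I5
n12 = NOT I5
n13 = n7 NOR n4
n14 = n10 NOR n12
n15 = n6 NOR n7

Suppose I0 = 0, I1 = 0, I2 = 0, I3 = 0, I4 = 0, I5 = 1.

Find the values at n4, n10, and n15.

n1 = I0 NOR I3 = 0 NOR 0 = 1
n3 = I2 NOR n1 = 0 NOR 1 = 0
n4 = NOT I5 = NOT 1 = 0
n6 = NOT n1 = NOT 1 = 0
n7 = I5 NOR n4 = 1 NOR 0 = 0
n8 = NOT n3 = NOT 0 = 1
n9 = n8 NOR n4 = 1 NOR 0 = 0
n10 = n4 NOR n9 = 0 NOR 0 = 1
n15 = n6 NOR n7 = 0 NOR 0 = 1

n4 = 0  n10 = 1  n15 = 1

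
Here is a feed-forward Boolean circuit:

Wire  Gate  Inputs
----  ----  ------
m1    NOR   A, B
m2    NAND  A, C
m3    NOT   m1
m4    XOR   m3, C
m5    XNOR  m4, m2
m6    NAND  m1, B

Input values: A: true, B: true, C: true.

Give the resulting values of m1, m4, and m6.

m1 = false; m4 = false; m6 = true

m1 = A NOR B = true NOR true = false
m3 = NOT m1 = NOT false = true
m4 = m3 XOR C = true XOR true = false
m6 = m1 NAND B = false NAND true = true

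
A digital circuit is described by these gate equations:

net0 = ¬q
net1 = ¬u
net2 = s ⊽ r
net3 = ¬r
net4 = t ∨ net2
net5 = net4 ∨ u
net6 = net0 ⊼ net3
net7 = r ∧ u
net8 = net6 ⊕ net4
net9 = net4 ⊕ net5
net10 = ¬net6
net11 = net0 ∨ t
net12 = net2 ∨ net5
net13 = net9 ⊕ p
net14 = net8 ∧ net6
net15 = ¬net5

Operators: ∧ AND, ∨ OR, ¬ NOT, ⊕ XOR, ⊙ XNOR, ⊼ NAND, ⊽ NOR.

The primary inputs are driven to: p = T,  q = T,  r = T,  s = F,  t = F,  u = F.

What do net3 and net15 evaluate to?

net3 = F; net15 = T

net2 = s NOR r = F NOR T = F
net3 = NOT r = NOT T = F
net4 = t OR net2 = F OR F = F
net5 = net4 OR u = F OR F = F
net15 = NOT net5 = NOT F = T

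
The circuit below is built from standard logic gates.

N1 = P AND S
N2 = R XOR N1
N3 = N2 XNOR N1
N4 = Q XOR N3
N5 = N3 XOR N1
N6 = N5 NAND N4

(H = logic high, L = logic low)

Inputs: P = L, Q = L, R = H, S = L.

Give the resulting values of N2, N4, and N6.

N2 = H, N4 = L, N6 = H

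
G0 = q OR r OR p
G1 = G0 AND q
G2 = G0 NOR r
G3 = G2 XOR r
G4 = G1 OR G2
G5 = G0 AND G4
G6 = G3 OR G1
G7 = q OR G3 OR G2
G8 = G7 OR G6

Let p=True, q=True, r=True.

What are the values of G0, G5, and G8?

G0 = q OR r OR p = True OR True OR True = True
G1 = G0 AND q = True AND True = True
G2 = G0 NOR r = True NOR True = False
G3 = G2 XOR r = False XOR True = True
G4 = G1 OR G2 = True OR False = True
G5 = G0 AND G4 = True AND True = True
G6 = G3 OR G1 = True OR True = True
G7 = q OR G3 OR G2 = True OR True OR False = True
G8 = G7 OR G6 = True OR True = True

G0 = True  G5 = True  G8 = True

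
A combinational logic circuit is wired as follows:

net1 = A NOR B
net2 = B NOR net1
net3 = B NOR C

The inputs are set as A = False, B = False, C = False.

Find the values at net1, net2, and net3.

net1 = A NOR B = False NOR False = True
net2 = B NOR net1 = False NOR True = False
net3 = B NOR C = False NOR False = True

net1 = True, net2 = False, net3 = True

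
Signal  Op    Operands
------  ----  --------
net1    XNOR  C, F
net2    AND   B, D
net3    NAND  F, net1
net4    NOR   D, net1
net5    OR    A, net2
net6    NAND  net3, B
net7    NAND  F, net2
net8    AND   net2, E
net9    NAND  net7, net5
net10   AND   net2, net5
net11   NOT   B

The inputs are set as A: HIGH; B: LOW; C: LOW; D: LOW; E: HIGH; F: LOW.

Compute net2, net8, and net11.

net2 = LOW; net8 = LOW; net11 = HIGH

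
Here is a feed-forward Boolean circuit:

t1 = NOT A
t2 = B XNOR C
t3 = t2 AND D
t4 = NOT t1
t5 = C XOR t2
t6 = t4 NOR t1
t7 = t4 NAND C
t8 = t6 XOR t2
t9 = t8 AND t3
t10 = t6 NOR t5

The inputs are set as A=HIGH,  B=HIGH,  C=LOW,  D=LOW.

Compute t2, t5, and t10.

t2 = LOW, t5 = LOW, t10 = HIGH

t1 = NOT A = NOT HIGH = LOW
t2 = B XNOR C = HIGH XNOR LOW = LOW
t4 = NOT t1 = NOT LOW = HIGH
t5 = C XOR t2 = LOW XOR LOW = LOW
t6 = t4 NOR t1 = HIGH NOR LOW = LOW
t10 = t6 NOR t5 = LOW NOR LOW = HIGH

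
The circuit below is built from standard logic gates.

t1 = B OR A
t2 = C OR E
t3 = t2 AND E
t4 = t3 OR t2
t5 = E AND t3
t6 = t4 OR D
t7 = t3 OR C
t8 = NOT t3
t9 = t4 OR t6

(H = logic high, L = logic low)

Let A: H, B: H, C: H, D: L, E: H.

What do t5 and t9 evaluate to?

t2 = C OR E = H OR H = H
t3 = t2 AND E = H AND H = H
t4 = t3 OR t2 = H OR H = H
t5 = E AND t3 = H AND H = H
t6 = t4 OR D = H OR L = H
t9 = t4 OR t6 = H OR H = H

t5 = H, t9 = H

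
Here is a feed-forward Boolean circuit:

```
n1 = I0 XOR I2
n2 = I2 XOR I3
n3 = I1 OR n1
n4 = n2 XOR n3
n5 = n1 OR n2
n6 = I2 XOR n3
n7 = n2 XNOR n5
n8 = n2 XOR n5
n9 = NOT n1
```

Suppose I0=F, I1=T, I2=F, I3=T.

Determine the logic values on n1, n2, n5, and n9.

n1 = I0 XOR I2 = F XOR F = F
n2 = I2 XOR I3 = F XOR T = T
n5 = n1 OR n2 = F OR T = T
n9 = NOT n1 = NOT F = T

n1 = F, n2 = T, n5 = T, n9 = T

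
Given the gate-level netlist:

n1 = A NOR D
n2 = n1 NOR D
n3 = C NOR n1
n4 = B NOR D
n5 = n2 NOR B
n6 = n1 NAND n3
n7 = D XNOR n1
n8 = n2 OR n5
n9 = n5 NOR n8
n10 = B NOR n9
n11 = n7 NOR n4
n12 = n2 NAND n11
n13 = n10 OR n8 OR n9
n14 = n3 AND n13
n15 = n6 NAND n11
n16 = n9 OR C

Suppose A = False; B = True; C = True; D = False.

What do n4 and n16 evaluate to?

n4 = False, n16 = True

n1 = A NOR D = False NOR False = True
n2 = n1 NOR D = True NOR False = False
n4 = B NOR D = True NOR False = False
n5 = n2 NOR B = False NOR True = False
n8 = n2 OR n5 = False OR False = False
n9 = n5 NOR n8 = False NOR False = True
n16 = n9 OR C = True OR True = True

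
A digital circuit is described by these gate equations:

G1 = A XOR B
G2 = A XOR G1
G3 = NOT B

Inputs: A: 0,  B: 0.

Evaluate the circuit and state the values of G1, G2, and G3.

G1 = A XOR B = 0 XOR 0 = 0
G2 = A XOR G1 = 0 XOR 0 = 0
G3 = NOT B = NOT 0 = 1

G1 = 0; G2 = 0; G3 = 1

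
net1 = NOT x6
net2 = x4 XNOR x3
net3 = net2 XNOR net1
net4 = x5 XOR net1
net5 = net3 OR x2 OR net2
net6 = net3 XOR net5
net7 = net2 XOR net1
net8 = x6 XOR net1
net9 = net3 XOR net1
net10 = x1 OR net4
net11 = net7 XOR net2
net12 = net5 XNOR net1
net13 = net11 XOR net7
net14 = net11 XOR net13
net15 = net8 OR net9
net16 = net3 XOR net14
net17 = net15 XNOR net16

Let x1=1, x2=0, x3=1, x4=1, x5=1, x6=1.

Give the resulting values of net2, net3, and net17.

net2 = 1, net3 = 0, net17 = 1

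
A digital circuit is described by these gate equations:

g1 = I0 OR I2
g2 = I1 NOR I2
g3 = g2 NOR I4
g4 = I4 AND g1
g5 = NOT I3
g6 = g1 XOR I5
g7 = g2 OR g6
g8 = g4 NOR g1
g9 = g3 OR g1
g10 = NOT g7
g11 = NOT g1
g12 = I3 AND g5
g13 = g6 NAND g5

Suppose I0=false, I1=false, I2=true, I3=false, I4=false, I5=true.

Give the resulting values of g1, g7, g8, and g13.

g1 = I0 OR I2 = false OR true = true
g2 = I1 NOR I2 = false NOR true = false
g4 = I4 AND g1 = false AND true = false
g5 = NOT I3 = NOT false = true
g6 = g1 XOR I5 = true XOR true = false
g7 = g2 OR g6 = false OR false = false
g8 = g4 NOR g1 = false NOR true = false
g13 = g6 NAND g5 = false NAND true = true

g1 = true; g7 = false; g8 = false; g13 = true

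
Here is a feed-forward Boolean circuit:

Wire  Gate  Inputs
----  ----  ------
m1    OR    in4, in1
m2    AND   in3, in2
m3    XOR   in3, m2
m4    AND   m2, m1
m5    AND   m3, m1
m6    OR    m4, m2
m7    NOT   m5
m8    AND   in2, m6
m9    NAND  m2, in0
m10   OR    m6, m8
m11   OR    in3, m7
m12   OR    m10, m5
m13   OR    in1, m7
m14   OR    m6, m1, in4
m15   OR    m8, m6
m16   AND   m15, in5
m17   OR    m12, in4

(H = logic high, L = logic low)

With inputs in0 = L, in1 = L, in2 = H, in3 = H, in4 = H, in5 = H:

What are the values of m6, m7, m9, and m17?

m6 = H  m7 = H  m9 = H  m17 = H

m1 = in4 OR in1 = H OR L = H
m2 = in3 AND in2 = H AND H = H
m3 = in3 XOR m2 = H XOR H = L
m4 = m2 AND m1 = H AND H = H
m5 = m3 AND m1 = L AND H = L
m6 = m4 OR m2 = H OR H = H
m7 = NOT m5 = NOT L = H
m8 = in2 AND m6 = H AND H = H
m9 = m2 NAND in0 = H NAND L = H
m10 = m6 OR m8 = H OR H = H
m12 = m10 OR m5 = H OR L = H
m17 = m12 OR in4 = H OR H = H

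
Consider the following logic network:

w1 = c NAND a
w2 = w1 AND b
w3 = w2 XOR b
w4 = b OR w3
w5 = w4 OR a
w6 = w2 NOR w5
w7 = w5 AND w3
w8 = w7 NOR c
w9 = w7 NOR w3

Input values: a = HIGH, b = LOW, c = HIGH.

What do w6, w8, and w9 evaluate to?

w1 = c NAND a = HIGH NAND HIGH = LOW
w2 = w1 AND b = LOW AND LOW = LOW
w3 = w2 XOR b = LOW XOR LOW = LOW
w4 = b OR w3 = LOW OR LOW = LOW
w5 = w4 OR a = LOW OR HIGH = HIGH
w6 = w2 NOR w5 = LOW NOR HIGH = LOW
w7 = w5 AND w3 = HIGH AND LOW = LOW
w8 = w7 NOR c = LOW NOR HIGH = LOW
w9 = w7 NOR w3 = LOW NOR LOW = HIGH

w6 = LOW  w8 = LOW  w9 = HIGH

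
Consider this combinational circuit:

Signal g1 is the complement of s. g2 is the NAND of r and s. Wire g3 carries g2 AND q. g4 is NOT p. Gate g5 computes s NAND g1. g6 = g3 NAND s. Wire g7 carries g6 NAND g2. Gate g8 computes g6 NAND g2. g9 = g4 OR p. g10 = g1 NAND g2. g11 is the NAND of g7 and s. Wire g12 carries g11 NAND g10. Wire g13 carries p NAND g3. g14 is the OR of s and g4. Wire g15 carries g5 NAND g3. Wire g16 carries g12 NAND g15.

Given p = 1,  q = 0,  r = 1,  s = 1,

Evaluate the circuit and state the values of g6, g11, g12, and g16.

g6 = 1  g11 = 0  g12 = 1  g16 = 0

g1 = NOT s = NOT 1 = 0
g2 = r NAND s = 1 NAND 1 = 0
g3 = g2 AND q = 0 AND 0 = 0
g5 = s NAND g1 = 1 NAND 0 = 1
g6 = g3 NAND s = 0 NAND 1 = 1
g7 = g6 NAND g2 = 1 NAND 0 = 1
g10 = g1 NAND g2 = 0 NAND 0 = 1
g11 = g7 NAND s = 1 NAND 1 = 0
g12 = g11 NAND g10 = 0 NAND 1 = 1
g15 = g5 NAND g3 = 1 NAND 0 = 1
g16 = g12 NAND g15 = 1 NAND 1 = 0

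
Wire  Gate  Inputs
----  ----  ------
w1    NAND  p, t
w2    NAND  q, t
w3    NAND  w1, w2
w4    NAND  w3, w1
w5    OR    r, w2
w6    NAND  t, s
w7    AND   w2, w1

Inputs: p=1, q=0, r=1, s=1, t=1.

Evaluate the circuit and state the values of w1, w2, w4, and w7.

w1 = 0  w2 = 1  w4 = 1  w7 = 0

w1 = p NAND t = 1 NAND 1 = 0
w2 = q NAND t = 0 NAND 1 = 1
w3 = w1 NAND w2 = 0 NAND 1 = 1
w4 = w3 NAND w1 = 1 NAND 0 = 1
w7 = w2 AND w1 = 1 AND 0 = 0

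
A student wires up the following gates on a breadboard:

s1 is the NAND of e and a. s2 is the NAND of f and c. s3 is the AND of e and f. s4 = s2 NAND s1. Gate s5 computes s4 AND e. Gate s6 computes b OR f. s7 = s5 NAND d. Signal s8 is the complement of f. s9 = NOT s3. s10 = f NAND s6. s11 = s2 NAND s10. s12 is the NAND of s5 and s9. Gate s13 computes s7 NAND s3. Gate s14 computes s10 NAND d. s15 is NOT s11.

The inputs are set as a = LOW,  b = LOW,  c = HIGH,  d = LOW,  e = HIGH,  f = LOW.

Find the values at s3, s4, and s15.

s1 = e NAND a = HIGH NAND LOW = HIGH
s2 = f NAND c = LOW NAND HIGH = HIGH
s3 = e AND f = HIGH AND LOW = LOW
s4 = s2 NAND s1 = HIGH NAND HIGH = LOW
s6 = b OR f = LOW OR LOW = LOW
s10 = f NAND s6 = LOW NAND LOW = HIGH
s11 = s2 NAND s10 = HIGH NAND HIGH = LOW
s15 = NOT s11 = NOT LOW = HIGH

s3 = LOW, s4 = LOW, s15 = HIGH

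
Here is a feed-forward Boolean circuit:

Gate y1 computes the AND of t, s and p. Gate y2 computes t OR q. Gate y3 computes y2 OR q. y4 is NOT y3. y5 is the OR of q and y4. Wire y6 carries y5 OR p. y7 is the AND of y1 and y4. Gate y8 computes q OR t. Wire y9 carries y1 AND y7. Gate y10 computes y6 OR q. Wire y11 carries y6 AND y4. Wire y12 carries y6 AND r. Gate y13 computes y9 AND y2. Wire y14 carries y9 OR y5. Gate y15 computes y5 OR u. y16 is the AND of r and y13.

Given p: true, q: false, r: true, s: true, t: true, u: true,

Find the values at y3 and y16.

y3 = true, y16 = false

y1 = t AND s AND p = true AND true AND true = true
y2 = t OR q = true OR false = true
y3 = y2 OR q = true OR false = true
y4 = NOT y3 = NOT true = false
y7 = y1 AND y4 = true AND false = false
y9 = y1 AND y7 = true AND false = false
y13 = y9 AND y2 = false AND true = false
y16 = r AND y13 = true AND false = false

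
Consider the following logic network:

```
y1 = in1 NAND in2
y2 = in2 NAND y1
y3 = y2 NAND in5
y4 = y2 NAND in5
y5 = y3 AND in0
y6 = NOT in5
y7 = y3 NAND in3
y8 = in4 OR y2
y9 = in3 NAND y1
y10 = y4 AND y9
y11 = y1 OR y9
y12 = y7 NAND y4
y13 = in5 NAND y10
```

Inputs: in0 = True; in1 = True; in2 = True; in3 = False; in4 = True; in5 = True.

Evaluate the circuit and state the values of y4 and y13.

y1 = in1 NAND in2 = True NAND True = False
y2 = in2 NAND y1 = True NAND False = True
y4 = y2 NAND in5 = True NAND True = False
y9 = in3 NAND y1 = False NAND False = True
y10 = y4 AND y9 = False AND True = False
y13 = in5 NAND y10 = True NAND False = True

y4 = False, y13 = True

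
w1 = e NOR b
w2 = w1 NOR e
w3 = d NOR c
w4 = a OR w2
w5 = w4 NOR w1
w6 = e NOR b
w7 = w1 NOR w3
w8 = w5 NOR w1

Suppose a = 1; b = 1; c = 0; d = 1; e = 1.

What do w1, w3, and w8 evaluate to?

w1 = 0, w3 = 0, w8 = 1

w1 = e NOR b = 1 NOR 1 = 0
w2 = w1 NOR e = 0 NOR 1 = 0
w3 = d NOR c = 1 NOR 0 = 0
w4 = a OR w2 = 1 OR 0 = 1
w5 = w4 NOR w1 = 1 NOR 0 = 0
w8 = w5 NOR w1 = 0 NOR 0 = 1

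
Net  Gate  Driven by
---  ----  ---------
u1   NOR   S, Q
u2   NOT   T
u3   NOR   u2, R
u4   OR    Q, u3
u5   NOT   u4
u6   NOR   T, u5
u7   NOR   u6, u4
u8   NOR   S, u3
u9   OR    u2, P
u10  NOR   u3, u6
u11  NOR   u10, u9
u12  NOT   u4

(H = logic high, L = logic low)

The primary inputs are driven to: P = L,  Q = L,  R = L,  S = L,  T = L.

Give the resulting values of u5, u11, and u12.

u2 = NOT T = NOT L = H
u3 = u2 NOR R = H NOR L = L
u4 = Q OR u3 = L OR L = L
u5 = NOT u4 = NOT L = H
u6 = T NOR u5 = L NOR H = L
u9 = u2 OR P = H OR L = H
u10 = u3 NOR u6 = L NOR L = H
u11 = u10 NOR u9 = H NOR H = L
u12 = NOT u4 = NOT L = H

u5 = H  u11 = L  u12 = H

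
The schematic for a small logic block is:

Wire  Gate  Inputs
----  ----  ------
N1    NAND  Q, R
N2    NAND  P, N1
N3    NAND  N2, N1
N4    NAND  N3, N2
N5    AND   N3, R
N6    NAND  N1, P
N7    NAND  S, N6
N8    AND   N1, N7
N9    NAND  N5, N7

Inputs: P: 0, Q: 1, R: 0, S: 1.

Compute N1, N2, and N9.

N1 = 1, N2 = 1, N9 = 1

N1 = Q NAND R = 1 NAND 0 = 1
N2 = P NAND N1 = 0 NAND 1 = 1
N3 = N2 NAND N1 = 1 NAND 1 = 0
N5 = N3 AND R = 0 AND 0 = 0
N6 = N1 NAND P = 1 NAND 0 = 1
N7 = S NAND N6 = 1 NAND 1 = 0
N9 = N5 NAND N7 = 0 NAND 0 = 1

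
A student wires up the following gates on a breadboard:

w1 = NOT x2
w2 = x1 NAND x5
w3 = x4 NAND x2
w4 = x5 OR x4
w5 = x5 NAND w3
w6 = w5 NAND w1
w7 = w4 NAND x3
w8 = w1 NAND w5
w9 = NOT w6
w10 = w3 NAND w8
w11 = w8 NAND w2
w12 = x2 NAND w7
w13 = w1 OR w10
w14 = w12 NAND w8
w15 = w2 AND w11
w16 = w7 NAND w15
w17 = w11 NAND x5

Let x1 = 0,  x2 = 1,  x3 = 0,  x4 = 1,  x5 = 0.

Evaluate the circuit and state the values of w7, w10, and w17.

w7 = 1; w10 = 1; w17 = 1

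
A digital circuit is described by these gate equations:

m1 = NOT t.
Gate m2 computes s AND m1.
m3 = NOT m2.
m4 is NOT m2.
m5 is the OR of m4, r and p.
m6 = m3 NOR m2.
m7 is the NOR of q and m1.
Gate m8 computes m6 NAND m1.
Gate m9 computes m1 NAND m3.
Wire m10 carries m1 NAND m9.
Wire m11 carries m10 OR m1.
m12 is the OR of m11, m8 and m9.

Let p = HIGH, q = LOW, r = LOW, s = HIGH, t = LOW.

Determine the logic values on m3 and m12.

m1 = NOT t = NOT LOW = HIGH
m2 = s AND m1 = HIGH AND HIGH = HIGH
m3 = NOT m2 = NOT HIGH = LOW
m6 = m3 NOR m2 = LOW NOR HIGH = LOW
m8 = m6 NAND m1 = LOW NAND HIGH = HIGH
m9 = m1 NAND m3 = HIGH NAND LOW = HIGH
m10 = m1 NAND m9 = HIGH NAND HIGH = LOW
m11 = m10 OR m1 = LOW OR HIGH = HIGH
m12 = m11 OR m8 OR m9 = HIGH OR HIGH OR HIGH = HIGH

m3 = LOW  m12 = HIGH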